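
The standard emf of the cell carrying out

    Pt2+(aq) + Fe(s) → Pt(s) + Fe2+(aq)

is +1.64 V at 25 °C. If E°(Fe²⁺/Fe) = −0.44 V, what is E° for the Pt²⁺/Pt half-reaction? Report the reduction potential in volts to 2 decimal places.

In the reaction as written the Pt²⁺/Pt couple is reduced (cathode) and Fe²⁺/Fe is oxidized (anode), so E°cell = E°(Pt²⁺/Pt) − E°(Fe²⁺/Fe).
E°(Pt²⁺/Pt) = E°cell + E°(anode) = +1.64 + (−0.44) = +1.20 V.

+1.20 V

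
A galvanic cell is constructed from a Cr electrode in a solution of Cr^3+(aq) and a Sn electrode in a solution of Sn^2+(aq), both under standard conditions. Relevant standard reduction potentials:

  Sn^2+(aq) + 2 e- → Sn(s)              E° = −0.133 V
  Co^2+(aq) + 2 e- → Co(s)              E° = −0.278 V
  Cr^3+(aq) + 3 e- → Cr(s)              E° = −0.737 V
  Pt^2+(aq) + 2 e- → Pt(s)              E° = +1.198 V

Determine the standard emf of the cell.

+0.604 V

Of the two couples in this cell, the one with the more positive reduction potential is reduced at the cathode: here that is Sn²⁺/Sn (−0.133 V); Cr³⁺/Cr (−0.737 V) is the anode.
E°cell = E°(cathode) − E°(anode) = −0.133 − (−0.737) = +0.604 V.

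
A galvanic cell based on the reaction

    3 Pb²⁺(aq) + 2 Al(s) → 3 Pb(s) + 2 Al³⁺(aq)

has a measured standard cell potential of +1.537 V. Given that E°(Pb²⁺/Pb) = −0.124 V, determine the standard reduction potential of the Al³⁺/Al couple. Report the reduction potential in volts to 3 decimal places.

In the reaction as written the Pb²⁺/Pb couple is reduced (cathode) and Al³⁺/Al is oxidized (anode), so E°cell = E°(Pb²⁺/Pb) − E°(Al³⁺/Al).
E°(Al³⁺/Al) = E°(cathode) − E°cell = −0.124 − (+1.537) = −1.661 V.

−1.661 V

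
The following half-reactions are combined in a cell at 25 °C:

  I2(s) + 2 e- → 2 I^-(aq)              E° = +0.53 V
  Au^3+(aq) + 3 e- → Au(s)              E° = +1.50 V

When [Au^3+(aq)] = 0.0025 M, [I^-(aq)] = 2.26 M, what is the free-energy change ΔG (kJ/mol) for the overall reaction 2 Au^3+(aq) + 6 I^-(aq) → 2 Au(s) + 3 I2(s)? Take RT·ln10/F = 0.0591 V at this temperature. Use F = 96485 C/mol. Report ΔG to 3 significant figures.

−544 kJ/mol

E°cell = +1.50 − (+0.53) = +0.97 V; the balanced reaction transfers n = 6 electrons.
The reaction quotient is 1 / ([Au^3+(aq)]^2·[I^-(aq)]^6) = 1.2×10^3; by Nernst, E = +0.97 − (0.0591/6)(3.079) = +0.9397 V.
Then ΔG = −nFE = −6 × 96485 × +0.9397 J/mol = −544 kJ/mol.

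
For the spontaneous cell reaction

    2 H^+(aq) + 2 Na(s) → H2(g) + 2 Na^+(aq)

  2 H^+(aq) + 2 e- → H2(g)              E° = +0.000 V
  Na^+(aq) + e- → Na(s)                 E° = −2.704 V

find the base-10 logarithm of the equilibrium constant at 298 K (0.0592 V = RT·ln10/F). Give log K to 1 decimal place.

The 2H⁺/H₂ couple is reduced (cathode); E°cell = +0.000 − (−2.704) = +2.704 V with n = 2.
At equilibrium E = 0, so log K = nE°cell / 0.0592 = (2)(+2.704) / 0.0592 = 91.4.

log K = 91.4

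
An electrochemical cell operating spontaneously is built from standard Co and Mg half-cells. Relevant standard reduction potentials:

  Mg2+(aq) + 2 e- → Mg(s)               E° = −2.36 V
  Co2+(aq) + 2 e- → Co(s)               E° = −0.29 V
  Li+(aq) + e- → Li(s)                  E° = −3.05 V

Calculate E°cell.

Of the two couples in this cell, the one with the more positive reduction potential is reduced at the cathode: here that is Co²⁺/Co (−0.29 V); Mg²⁺/Mg (−2.36 V) is the anode.
E°cell = E°(cathode) − E°(anode) = −0.29 − (−2.36) = +2.07 V.

+2.07 V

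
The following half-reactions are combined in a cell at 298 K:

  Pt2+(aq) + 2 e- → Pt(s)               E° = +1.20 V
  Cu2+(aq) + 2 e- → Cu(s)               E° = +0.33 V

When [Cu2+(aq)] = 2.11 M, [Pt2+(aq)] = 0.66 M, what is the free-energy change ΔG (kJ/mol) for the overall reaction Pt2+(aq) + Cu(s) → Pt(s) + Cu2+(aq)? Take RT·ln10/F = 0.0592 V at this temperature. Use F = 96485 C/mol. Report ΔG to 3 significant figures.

−165 kJ/mol

With Pt²⁺/Pt reduced at the cathode, E°cell = +1.20 − (+0.33) = +0.87 V and n = 2.
Q = [Cu2+(aq)] / [Pt2+(aq)] = 3.2, so log Q = 0.505 and E = +0.87 − (0.0592/2)(0.505) = +0.8551 V.
Then ΔG = −nFE = −2 × 96485 × +0.8551 J/mol = −165 kJ/mol.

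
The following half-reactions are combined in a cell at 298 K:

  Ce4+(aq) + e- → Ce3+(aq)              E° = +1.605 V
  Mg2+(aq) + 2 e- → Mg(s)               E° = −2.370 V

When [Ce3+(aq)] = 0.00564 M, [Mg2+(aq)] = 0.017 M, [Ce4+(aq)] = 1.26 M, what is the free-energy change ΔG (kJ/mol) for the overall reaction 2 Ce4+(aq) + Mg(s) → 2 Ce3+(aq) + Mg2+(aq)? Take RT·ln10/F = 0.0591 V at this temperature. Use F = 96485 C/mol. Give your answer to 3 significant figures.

−804 kJ/mol

The standard cell potential is +1.605 − (−2.370) = +3.975 V, with n = 2 electrons in the balanced equation.
Here Q = ([Ce3+(aq)]^2·[Mg2+(aq)]) / [Ce4+(aq)]^2 = 3.41×10^−7 (log Q = −6.468), giving E = +3.975 − (0.0591/2)·(−6.468) = +4.1661 V.
Then ΔG = −nFE = −2 × 96485 × +4.1661 J/mol = −804 kJ/mol.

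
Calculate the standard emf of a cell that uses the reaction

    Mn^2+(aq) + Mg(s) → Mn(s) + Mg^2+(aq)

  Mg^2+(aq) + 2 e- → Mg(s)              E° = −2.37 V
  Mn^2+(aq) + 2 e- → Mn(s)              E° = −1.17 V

Mn^2+(aq) gains electrons, so the Mn²⁺/Mn couple is the cathode; the Mg²⁺/Mg couple is the anode.
E°cell = E°(cathode) − E°(anode) = −1.17 − (−2.37) = +1.20 V.

+1.20 V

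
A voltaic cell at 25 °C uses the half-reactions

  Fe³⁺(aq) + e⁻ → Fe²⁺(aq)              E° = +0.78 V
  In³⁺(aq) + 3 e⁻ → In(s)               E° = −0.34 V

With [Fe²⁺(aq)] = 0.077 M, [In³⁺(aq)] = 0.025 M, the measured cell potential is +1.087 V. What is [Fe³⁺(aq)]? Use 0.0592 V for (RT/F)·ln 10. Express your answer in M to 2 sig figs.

The Fe³⁺/Fe²⁺ couple has the larger reduction potential, so it is the cathode: E°cell = +0.78 − (−0.34) = +1.12 V and n = 3.
Since E = E° − (0.0592/n)·log Q, log Q = n(E° − E)/0.0592 = 1.672.
Balancing electrons gives 3 Fe³⁺(aq) + In(s) → 3 Fe²⁺(aq) + In³⁺(aq); thus Q = ([Fe²⁺(aq)]^3·[In³⁺(aq)]) / [Fe³⁺(aq)]^3.
Solving for the unknown gives log [Fe³⁺(aq)] = −2.205, so [Fe³⁺(aq)] ≈ 0.0062 M.

0.0062 M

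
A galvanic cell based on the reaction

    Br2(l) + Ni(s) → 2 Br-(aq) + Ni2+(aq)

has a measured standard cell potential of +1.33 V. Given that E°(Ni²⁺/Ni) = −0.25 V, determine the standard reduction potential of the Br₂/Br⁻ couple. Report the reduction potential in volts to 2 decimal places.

In the reaction as written the Br₂/Br⁻ couple is reduced (cathode) and Ni²⁺/Ni is oxidized (anode), so E°cell = E°(Br₂/Br⁻) − E°(Ni²⁺/Ni).
E°(Br₂/Br⁻) = E°cell + E°(anode) = +1.33 + (−0.25) = +1.08 V.

+1.08 V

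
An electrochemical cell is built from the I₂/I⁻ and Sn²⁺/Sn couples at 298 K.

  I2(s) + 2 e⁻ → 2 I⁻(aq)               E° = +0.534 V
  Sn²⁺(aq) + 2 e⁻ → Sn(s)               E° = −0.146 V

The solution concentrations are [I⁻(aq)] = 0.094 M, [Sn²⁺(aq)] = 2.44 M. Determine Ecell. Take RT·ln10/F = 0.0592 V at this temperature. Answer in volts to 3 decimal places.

+0.729 V

Since E°(I₂/I⁻) > E°(Sn²⁺/Sn), I₂/I⁻ serves as the cathode.
E°cell = +0.534 − (−0.146) = +0.680 V, with n = 2 electrons transferred.
The balanced reaction is I2(s) + Sn(s) → 2 I⁻(aq) + Sn²⁺(aq), so Q = [I⁻(aq)]^2·[Sn²⁺(aq)] = 0.0216 and log Q = −1.666.
By the Nernst equation, E = +0.680 − (0.0592/2)·(−1.666) = +0.729 V.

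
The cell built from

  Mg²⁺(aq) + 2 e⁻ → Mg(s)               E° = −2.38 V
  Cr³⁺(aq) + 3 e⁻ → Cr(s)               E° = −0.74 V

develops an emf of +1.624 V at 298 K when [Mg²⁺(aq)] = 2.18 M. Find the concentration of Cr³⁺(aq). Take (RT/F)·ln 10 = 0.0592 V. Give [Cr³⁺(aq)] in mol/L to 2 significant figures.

Cr³⁺/Cr is the cathode (higher E°); E°cell = −0.74 − (−2.38) = +1.64 V with n = 6.
From the Nernst equation, log Q = n(E° − E)/0.0592 = 6·(+1.64 − (+1.624))/0.0592 = 1.622.
The balanced reaction is 2 Cr³⁺(aq) + 3 Mg(s) → 2 Cr(s) + 3 Mg²⁺(aq), so Q = [Mg²⁺(aq)]^3 / [Cr³⁺(aq)]^2.
Solving for the unknown gives log [Cr³⁺(aq)] = −0.303, so [Cr³⁺(aq)] ≈ 0.50 M.

0.50 M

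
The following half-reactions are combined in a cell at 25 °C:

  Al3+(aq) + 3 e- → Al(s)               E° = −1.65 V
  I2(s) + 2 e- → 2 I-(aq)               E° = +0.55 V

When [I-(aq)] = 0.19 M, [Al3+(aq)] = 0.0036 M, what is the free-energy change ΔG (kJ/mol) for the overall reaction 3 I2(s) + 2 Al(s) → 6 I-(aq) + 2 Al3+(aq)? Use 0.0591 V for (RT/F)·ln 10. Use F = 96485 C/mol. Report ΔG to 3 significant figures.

With I₂/I⁻ reduced at the cathode, E°cell = +0.55 − (−1.65) = +2.20 V and n = 6.
Q = [I-(aq)]^6·[Al3+(aq)]^2 = 6.1×10^−10, so log Q = −9.215 and E = +2.20 − (0.0591/6)(−9.215) = +2.2908 V.
Finally ΔG = −nFE = −(6)(96485 C/mol)(+2.2908 V) = −1330 kJ/mol.

−1330 kJ/mol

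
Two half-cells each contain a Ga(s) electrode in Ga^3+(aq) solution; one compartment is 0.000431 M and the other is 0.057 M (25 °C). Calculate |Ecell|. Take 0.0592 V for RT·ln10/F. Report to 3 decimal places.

For a concentration cell E°cell = 0, since both electrodes use the same couple.
The compartment with the higher Ga^3+(aq) concentration (0.057 M) acts as the cathode; ions are reduced there and produced at the dilute (0.000431 M) anode.
With n = 3, Ecell = −(0.0592/3)·log([dilute]/[conc]) = −(0.0592/3)·log(0.000431/0.057) = +0.042 V.

0.042 V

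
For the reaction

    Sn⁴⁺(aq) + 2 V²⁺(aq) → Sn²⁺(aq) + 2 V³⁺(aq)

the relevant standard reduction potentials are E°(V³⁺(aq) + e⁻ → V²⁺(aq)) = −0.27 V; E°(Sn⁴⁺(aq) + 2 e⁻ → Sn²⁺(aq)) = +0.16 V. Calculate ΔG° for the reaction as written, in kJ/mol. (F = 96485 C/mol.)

−83.0 kJ/mol

In the reaction as written Sn⁴⁺(aq) is reduced, so the Sn⁴⁺/Sn²⁺ couple is the cathode and V³⁺/V²⁺ is the anode.
E°cell = +0.16 − (−0.27) = +0.43 V; balancing electrons gives n = 2.
ΔG° = −nFE°cell = −(2)(96485)(+0.43) J/mol = −83.0 kJ/mol.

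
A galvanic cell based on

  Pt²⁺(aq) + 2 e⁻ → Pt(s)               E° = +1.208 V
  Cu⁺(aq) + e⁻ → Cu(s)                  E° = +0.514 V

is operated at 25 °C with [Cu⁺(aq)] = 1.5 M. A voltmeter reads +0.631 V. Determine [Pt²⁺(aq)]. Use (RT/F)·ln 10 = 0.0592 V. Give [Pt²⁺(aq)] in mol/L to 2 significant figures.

Pt²⁺/Pt is the cathode (higher E°); E°cell = +1.208 − (+0.514) = +0.694 V with n = 2.
Since E = E° − (0.0592/n)·log Q, log Q = n(E° − E)/0.0592 = 2.128.
Balancing electrons gives Pt²⁺(aq) + 2 Cu(s) → Pt(s) + 2 Cu⁺(aq); thus Q = [Cu⁺(aq)]^2 / [Pt²⁺(aq)].
Substituting the known concentrations and solving, log [Pt²⁺(aq)] = −1.776 and [Pt²⁺(aq)] = 0.017 M.

0.017 M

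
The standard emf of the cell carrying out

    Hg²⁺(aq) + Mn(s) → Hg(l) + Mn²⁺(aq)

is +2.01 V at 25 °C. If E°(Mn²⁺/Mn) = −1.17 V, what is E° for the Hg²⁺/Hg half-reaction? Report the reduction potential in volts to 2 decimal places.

+0.84 V

In the reaction as written the Hg²⁺/Hg couple is reduced (cathode) and Mn²⁺/Mn is oxidized (anode), so E°cell = E°(Hg²⁺/Hg) − E°(Mn²⁺/Mn).
E°(Hg²⁺/Hg) = E°cell + E°(anode) = +2.01 + (−1.17) = +0.84 V.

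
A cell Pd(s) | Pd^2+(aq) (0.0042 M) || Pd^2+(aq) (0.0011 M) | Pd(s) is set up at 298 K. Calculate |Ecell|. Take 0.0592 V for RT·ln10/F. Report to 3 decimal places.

0.017 V

For a concentration cell E°cell = 0, since both electrodes use the same couple.
The compartment with the higher Pd^2+(aq) concentration (0.0042 M) acts as the cathode; ions are reduced there and produced at the dilute (0.0011 M) anode.
With n = 2, Ecell = −(0.0592/2)·log([dilute]/[conc]) = −(0.0592/2)·log(0.0011/0.0042) = +0.017 V.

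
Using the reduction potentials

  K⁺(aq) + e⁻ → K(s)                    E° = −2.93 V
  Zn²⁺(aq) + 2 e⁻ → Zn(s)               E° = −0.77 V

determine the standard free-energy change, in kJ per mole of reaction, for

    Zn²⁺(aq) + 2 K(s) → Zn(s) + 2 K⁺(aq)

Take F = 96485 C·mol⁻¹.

−417 kJ/mol

In the reaction as written Zn²⁺(aq) is reduced, so the Zn²⁺/Zn couple is the cathode and K⁺/K is the anode.
E°cell = −0.77 − (−2.93) = +2.16 V; balancing electrons gives n = 2.
ΔG° = −nFE°cell = −(2)(96485)(+2.16) J/mol = −417 kJ/mol.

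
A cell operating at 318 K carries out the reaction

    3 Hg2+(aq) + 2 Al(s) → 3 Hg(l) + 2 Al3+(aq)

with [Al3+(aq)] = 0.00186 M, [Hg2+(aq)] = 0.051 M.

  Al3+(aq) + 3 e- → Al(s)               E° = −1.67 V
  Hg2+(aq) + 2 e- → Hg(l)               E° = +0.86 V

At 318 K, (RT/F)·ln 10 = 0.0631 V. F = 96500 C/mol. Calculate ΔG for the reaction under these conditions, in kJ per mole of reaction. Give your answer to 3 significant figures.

With Hg²⁺/Hg reduced at the cathode, E°cell = +0.86 − (−1.67) = +2.53 V and n = 6.
Here Q = [Al3+(aq)]^2 / [Hg2+(aq)]^3 = 0.0261 (log Q = −1.584), giving E = +2.53 − (0.0631/6)·(−1.584) = +2.5467 V.
Then ΔG = −nFE = −6 × 96500 × +2.5467 J/mol = −1470 kJ/mol.

−1470 kJ/mol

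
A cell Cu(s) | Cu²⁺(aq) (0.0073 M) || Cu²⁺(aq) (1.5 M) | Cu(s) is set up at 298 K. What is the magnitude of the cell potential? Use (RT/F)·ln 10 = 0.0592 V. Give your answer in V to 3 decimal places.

For a concentration cell E°cell = 0, since both electrodes use the same couple.
The compartment with the higher Cu²⁺(aq) concentration (1.5 M) acts as the cathode; ions are reduced there and produced at the dilute (0.0073 M) anode.
With n = 2, Ecell = −(0.0592/2)·log([dilute]/[conc]) = −(0.0592/2)·log(0.0073/1.5) = +0.068 V.

0.068 V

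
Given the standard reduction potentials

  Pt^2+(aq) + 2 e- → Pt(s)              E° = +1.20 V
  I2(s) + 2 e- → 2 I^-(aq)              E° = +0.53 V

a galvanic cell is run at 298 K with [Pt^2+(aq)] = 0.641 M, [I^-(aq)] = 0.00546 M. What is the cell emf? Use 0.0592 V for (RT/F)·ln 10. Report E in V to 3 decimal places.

+0.530 V

Since E°(Pt²⁺/Pt) > E°(I₂/I⁻), Pt²⁺/Pt serves as the cathode.
E°cell = +1.20 − (+0.53) = +0.67 V, with n = 2 electrons transferred.
The balanced reaction is Pt^2+(aq) + 2 I^-(aq) → Pt(s) + I2(s), so Q = 1 / ([Pt^2+(aq)]·[I^-(aq)]^2) = 5.23×10^4 and log Q = 4.719.
Applying E = E° − (RT ln10/nF)·log Q gives +0.67 − (0.0592/2)(4.719) = +0.530 V.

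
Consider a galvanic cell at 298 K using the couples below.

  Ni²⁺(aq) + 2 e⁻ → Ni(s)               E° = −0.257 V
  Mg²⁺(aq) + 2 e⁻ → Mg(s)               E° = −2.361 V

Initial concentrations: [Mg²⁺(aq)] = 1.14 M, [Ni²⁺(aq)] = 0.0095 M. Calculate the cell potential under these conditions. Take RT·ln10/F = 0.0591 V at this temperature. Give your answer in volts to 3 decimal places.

Since E°(Ni²⁺/Ni) > E°(Mg²⁺/Mg), Ni²⁺/Ni serves as the cathode.
The standard potential is −0.257 − (−2.361) = +2.104 V and the balanced reaction transfers n = 2 electrons.
For the overall reaction Ni²⁺(aq) + Mg(s) → Ni(s) + Mg²⁺(aq), Q = [Mg²⁺(aq)] / [Ni²⁺(aq)] = 120, giving log Q = 2.079.
Applying E = E° − (RT ln10/nF)·log Q gives +2.104 − (0.0591/2)(2.079) = +2.043 V.

+2.043 V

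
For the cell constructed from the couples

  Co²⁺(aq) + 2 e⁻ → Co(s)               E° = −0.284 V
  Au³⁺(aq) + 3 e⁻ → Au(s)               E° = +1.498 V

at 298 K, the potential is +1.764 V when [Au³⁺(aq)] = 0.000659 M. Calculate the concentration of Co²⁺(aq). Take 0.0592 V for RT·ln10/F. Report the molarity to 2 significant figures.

0.031 M

Au³⁺/Au is the cathode (higher E°); E°cell = +1.498 − (−0.284) = +1.782 V with n = 6.
Since E = E° − (0.0592/n)·log Q, log Q = n(E° − E)/0.0592 = 1.824.
Balancing electrons gives 2 Au³⁺(aq) + 3 Co(s) → 2 Au(s) + 3 Co²⁺(aq); thus Q = [Co²⁺(aq)]^3 / [Au³⁺(aq)]^2.
Isolating [Co²⁺(aq)] in Q = 10^{1.824} yields log [Co²⁺(aq)] = −1.513, i.e. 0.031 M.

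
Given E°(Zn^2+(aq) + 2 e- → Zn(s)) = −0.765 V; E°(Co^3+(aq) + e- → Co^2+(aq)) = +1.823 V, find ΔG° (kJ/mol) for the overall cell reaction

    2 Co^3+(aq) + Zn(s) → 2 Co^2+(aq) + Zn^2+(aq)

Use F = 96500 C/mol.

−499 kJ/mol

In the reaction as written Co^3+(aq) is reduced, so the Co³⁺/Co²⁺ couple is the cathode and Zn²⁺/Zn is the anode.
E°cell = +1.823 − (−0.765) = +2.588 V; balancing electrons gives n = 2.
ΔG° = −nFE°cell = −(2)(96500)(+2.588) J/mol = −499 kJ/mol.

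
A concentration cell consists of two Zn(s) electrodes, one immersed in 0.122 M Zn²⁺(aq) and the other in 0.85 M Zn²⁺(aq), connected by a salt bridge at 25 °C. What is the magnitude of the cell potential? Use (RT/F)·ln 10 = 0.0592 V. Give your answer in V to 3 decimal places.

0.025 V

For a concentration cell E°cell = 0, since both electrodes use the same couple.
The compartment with the higher Zn²⁺(aq) concentration (0.85 M) acts as the cathode; ions are reduced there and produced at the dilute (0.122 M) anode.
With n = 2, Ecell = −(0.0592/2)·log([dilute]/[conc]) = −(0.0592/2)·log(0.122/0.85) = +0.025 V.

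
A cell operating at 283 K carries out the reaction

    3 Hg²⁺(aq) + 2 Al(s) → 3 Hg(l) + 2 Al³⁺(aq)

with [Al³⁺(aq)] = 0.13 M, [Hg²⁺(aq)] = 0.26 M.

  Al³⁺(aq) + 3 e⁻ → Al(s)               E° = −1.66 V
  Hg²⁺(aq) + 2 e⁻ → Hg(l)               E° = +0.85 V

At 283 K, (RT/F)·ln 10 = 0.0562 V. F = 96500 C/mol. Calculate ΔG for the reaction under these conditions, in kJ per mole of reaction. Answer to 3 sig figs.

−1450 kJ/mol

E°cell = +0.85 − (−1.66) = +2.51 V; the balanced reaction transfers n = 6 electrons.
Here Q = [Al³⁺(aq)]^2 / [Hg²⁺(aq)]^3 = 0.962 (log Q = −0.017), giving E = +2.51 − (0.0562/6)·(−0.017) = +2.5102 V.
Then ΔG = −nFE = −6 × 96500 × +2.5102 J/mol = −1450 kJ/mol.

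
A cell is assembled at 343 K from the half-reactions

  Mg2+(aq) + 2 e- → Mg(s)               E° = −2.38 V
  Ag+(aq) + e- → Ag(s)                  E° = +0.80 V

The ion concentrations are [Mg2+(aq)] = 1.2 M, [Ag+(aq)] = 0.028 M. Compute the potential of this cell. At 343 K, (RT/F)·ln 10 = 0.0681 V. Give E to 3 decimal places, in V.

The Ag⁺/Ag couple has the more positive E°, so it is the cathode; Mg²⁺/Mg is the anode.
E°cell = +0.80 − (−2.38) = +3.18 V, with n = 2 electrons transferred.
For the overall reaction 2 Ag+(aq) + Mg(s) → 2 Ag(s) + Mg2+(aq), Q = [Mg2+(aq)] / [Ag+(aq)]^2 = 1.53×10^3, giving log Q = 3.185.
E = E° − (0.0681/n)·log Q = +3.18 − (0.0681/2)(3.185) = +3.072 V.

+3.072 V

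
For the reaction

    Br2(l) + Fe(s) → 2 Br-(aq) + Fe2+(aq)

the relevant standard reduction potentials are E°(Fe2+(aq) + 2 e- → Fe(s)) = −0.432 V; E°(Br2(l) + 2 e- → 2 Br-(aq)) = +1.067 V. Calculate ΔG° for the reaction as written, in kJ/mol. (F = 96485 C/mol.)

In the reaction as written Br2(l) is reduced, so the Br₂/Br⁻ couple is the cathode and Fe²⁺/Fe is the anode.
E°cell = +1.067 − (−0.432) = +1.499 V; balancing electrons gives n = 2.
ΔG° = −nFE°cell = −(2)(96485)(+1.499) J/mol = −289 kJ/mol.

−289 kJ/mol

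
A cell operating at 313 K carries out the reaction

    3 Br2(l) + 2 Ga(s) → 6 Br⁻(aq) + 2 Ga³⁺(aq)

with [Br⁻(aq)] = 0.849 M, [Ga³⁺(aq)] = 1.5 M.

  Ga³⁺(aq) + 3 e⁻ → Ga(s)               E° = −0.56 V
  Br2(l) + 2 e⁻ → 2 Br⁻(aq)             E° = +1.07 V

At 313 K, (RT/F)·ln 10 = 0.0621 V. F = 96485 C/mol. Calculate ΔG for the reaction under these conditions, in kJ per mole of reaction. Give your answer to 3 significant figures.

−944 kJ/mol

With Br₂/Br⁻ reduced at the cathode, E°cell = +1.07 − (−0.56) = +1.63 V and n = 6.
The reaction quotient is [Br⁻(aq)]^6·[Ga³⁺(aq)]^2 = 0.843; by Nernst, E = +1.63 − (0.0621/6)(−0.074) = +1.6308 V.
ΔG = −nFE = −(6)(96485)(+1.6308) J/mol = −944 kJ/mol.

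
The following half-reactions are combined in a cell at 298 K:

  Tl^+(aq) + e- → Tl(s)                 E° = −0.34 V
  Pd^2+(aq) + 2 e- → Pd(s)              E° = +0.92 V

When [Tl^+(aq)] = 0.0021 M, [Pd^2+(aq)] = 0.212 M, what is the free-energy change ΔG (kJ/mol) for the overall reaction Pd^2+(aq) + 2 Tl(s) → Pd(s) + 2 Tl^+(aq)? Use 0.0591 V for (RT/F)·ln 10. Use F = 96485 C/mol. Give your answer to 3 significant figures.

E°cell = +0.92 − (−0.34) = +1.26 V; the balanced reaction transfers n = 2 electrons.
Here Q = [Tl^+(aq)]^2 / [Pd^2+(aq)] = 2.08×10^−5 (log Q = −4.682), giving E = +1.26 − (0.0591/2)·(−4.682) = +1.3984 V.
Then ΔG = −nFE = −2 × 96485 × +1.3984 J/mol = −270 kJ/mol.

−270 kJ/mol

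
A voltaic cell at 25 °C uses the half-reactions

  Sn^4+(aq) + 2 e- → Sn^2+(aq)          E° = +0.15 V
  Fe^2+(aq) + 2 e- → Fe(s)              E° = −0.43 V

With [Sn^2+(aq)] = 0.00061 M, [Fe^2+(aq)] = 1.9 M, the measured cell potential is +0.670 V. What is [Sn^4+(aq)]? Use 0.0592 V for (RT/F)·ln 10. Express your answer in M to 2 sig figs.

1.3 M

With Sn⁴⁺/Sn²⁺ at the cathode and Fe²⁺/Fe at the anode, E°cell = +0.15 − (−0.43) = +0.58 V (n = 2).
Rearranging E = E° − (0.0592/n)·log Q gives log Q = 2(+0.58 − (+0.670))/0.0592 = −3.041.
For Sn^4+(aq) + Fe(s) → Sn^2+(aq) + Fe^2+(aq), the reaction quotient is Q = ([Sn^2+(aq)]·[Fe^2+(aq)]) / [Sn^4+(aq)].
Substituting the known concentrations and solving, log [Sn^4+(aq)] = 0.105 and [Sn^4+(aq)] = 1.3 M.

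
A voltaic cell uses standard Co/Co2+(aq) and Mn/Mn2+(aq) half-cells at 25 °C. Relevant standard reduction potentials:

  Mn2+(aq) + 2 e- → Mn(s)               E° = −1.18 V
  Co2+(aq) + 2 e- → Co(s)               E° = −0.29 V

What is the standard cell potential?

Of the two couples in this cell, the one with the more positive reduction potential is reduced at the cathode: here that is Co²⁺/Co (−0.29 V); Mn²⁺/Mn (−1.18 V) is the anode.
E°cell = E°(cathode) − E°(anode) = −0.29 − (−1.18) = +0.89 V.

+0.89 V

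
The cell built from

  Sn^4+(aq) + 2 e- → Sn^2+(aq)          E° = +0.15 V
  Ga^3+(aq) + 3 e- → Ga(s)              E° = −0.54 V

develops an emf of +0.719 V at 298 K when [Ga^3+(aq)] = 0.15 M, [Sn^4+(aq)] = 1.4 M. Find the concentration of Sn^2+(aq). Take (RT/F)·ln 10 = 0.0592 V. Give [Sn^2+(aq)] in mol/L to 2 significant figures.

The Sn⁴⁺/Sn²⁺ couple has the larger reduction potential, so it is the cathode: E°cell = +0.15 − (−0.54) = +0.69 V and n = 6.
From the Nernst equation, log Q = n(E° − E)/0.0592 = 6·(+0.69 − (+0.719))/0.0592 = −2.939.
The balanced reaction is 3 Sn^4+(aq) + 2 Ga(s) → 3 Sn^2+(aq) + 2 Ga^3+(aq), so Q = ([Sn^2+(aq)]^3·[Ga^3+(aq)]^2) / [Sn^4+(aq)]^3.
Isolating [Sn^2+(aq)] in Q = 10^{−2.939} yields log [Sn^2+(aq)] = −0.284, i.e. 0.52 M.

0.52 M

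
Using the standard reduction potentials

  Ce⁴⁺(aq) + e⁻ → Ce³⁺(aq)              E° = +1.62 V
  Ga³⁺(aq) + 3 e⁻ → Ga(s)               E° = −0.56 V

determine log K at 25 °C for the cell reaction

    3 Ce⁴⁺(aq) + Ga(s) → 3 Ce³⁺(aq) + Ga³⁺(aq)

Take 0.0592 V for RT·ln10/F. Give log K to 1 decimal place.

The Ce⁴⁺/Ce³⁺ couple is reduced (cathode); E°cell = +1.62 − (−0.56) = +2.18 V with n = 3.
At equilibrium E = 0, so log K = nE°cell / 0.0592 = (3)(+2.18) / 0.0592 = 110.5.

log K = 110.5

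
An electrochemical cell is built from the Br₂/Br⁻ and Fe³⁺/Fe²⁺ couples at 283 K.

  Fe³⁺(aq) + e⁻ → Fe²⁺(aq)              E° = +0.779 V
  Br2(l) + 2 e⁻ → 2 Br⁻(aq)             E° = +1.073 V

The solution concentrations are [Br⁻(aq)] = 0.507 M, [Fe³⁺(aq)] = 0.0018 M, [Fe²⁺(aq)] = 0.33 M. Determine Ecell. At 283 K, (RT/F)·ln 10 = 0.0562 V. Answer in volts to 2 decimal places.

The Br₂/Br⁻ couple has the more positive E°, so it is the cathode; Fe³⁺/Fe²⁺ is the anode.
The standard potential is +1.073 − (+0.779) = +0.294 V and the balanced reaction transfers n = 2 electrons.
For the overall reaction Br2(l) + 2 Fe²⁺(aq) → 2 Br⁻(aq) + 2 Fe³⁺(aq), Q = ([Br⁻(aq)]^2·[Fe³⁺(aq)]^2) / [Fe²⁺(aq)]^2 = 7.65×10^−6, giving log Q = −5.116.
Applying E = E° − (RT ln10/nF)·log Q gives +0.294 − (0.0562/2)(−5.116) = +0.44 V.

+0.44 V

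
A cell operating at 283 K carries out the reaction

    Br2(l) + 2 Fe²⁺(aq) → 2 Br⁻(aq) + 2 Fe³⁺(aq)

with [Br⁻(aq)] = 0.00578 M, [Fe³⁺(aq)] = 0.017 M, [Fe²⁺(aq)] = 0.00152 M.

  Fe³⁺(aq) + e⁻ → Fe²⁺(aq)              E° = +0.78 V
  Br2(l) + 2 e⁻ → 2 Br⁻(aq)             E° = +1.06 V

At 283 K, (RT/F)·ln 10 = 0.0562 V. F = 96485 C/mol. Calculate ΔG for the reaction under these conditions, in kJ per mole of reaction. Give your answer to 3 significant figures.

E°cell = +1.06 − (+0.78) = +0.28 V; the balanced reaction transfers n = 2 electrons.
Here Q = ([Br⁻(aq)]^2·[Fe³⁺(aq)]^2) / [Fe²⁺(aq)]^2 = 0.00418 (log Q = −2.379), giving E = +0.28 − (0.0562/2)·(−2.379) = +0.3468 V.
Then ΔG = −nFE = −2 × 96485 × +0.3468 J/mol = −66.9 kJ/mol.

−66.9 kJ/mol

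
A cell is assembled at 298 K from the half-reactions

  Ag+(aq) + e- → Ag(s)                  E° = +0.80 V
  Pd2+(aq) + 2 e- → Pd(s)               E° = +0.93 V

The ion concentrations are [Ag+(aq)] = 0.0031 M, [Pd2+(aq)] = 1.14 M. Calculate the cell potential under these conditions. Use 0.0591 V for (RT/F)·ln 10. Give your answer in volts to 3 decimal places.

+0.280 V

Since E°(Pd²⁺/Pd) > E°(Ag⁺/Ag), Pd²⁺/Pd serves as the cathode.
E°cell = E°cat − E°an = +0.93 − (+0.80) = +0.13 V; n = 2.
Balancing gives Pd2+(aq) + 2 Ag(s) → Pd(s) + 2 Ag+(aq); hence Q = [Ag+(aq)]^2 / [Pd2+(aq)] = 8.43×10^−6 (log Q = −5.074).
E = E° − (0.0591/n)·log Q = +0.13 − (0.0591/2)(−5.074) = +0.280 V.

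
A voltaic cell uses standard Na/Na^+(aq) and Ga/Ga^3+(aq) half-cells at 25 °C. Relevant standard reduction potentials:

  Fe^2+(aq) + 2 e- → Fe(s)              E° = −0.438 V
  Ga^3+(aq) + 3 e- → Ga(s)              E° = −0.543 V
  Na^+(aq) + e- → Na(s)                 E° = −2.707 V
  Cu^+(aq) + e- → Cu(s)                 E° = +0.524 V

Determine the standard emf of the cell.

Of the two couples in this cell, the one with the more positive reduction potential is reduced at the cathode: here that is Ga³⁺/Ga (−0.543 V); Na⁺/Na (−2.707 V) is the anode.
E°cell = E°(cathode) − E°(anode) = −0.543 − (−2.707) = +2.164 V.

+2.164 V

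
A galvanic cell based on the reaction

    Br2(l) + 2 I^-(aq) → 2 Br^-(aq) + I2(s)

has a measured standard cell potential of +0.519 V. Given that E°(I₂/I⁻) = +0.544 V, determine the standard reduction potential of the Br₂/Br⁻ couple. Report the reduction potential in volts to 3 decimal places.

+1.063 V

In the reaction as written the Br₂/Br⁻ couple is reduced (cathode) and I₂/I⁻ is oxidized (anode), so E°cell = E°(Br₂/Br⁻) − E°(I₂/I⁻).
E°(Br₂/Br⁻) = E°cell + E°(anode) = +0.519 + (+0.544) = +1.063 V.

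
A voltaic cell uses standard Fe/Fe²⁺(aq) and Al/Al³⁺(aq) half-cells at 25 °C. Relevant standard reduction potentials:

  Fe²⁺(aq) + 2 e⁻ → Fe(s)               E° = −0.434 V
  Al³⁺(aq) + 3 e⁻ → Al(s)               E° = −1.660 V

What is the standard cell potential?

The Fe²⁺/Fe couple has the higher E°, so Fe ion is reduced (cathode) and Al is oxidized (anode).
E°cell = E°(cathode) − E°(anode) = −0.434 − (−1.660) = +1.226 V.

+1.226 V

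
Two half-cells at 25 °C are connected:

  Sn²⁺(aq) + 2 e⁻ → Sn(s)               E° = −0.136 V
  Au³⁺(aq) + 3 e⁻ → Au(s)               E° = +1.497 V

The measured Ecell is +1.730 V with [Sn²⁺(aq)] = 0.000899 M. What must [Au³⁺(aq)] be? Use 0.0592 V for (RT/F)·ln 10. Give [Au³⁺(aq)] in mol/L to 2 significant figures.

2.2 M

With Au³⁺/Au at the cathode and Sn²⁺/Sn at the anode, E°cell = +1.497 − (−0.136) = +1.633 V (n = 6).
Since E = E° − (0.0592/n)·log Q, log Q = n(E° − E)/0.0592 = −9.831.
Balancing electrons gives 2 Au³⁺(aq) + 3 Sn(s) → 2 Au(s) + 3 Sn²⁺(aq); thus Q = [Sn²⁺(aq)]^3 / [Au³⁺(aq)]^2.
Solving for the unknown gives log [Au³⁺(aq)] = 0.346, so [Au³⁺(aq)] ≈ 2.2 M.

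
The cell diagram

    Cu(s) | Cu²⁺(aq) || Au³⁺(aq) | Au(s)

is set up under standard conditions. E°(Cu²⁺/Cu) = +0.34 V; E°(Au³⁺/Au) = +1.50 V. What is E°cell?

+1.16 V

By convention the left-hand electrode in cell notation is the anode (oxidation) and the right-hand electrode is the cathode (reduction).
E°cell = E°(right) − E°(left) = +1.50 − (+0.34) = +1.16 V.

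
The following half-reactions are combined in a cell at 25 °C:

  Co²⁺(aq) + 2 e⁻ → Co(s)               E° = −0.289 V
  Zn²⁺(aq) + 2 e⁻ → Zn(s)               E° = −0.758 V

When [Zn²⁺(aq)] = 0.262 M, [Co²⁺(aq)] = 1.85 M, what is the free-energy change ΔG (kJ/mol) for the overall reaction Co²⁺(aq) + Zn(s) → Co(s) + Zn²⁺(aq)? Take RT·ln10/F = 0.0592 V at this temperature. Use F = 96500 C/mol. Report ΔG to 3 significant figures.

−95.4 kJ/mol

E°cell = −0.289 − (−0.758) = +0.469 V; the balanced reaction transfers n = 2 electrons.
Here Q = [Zn²⁺(aq)] / [Co²⁺(aq)] = 0.142 (log Q = −0.849), giving E = +0.469 − (0.0592/2)·(−0.849) = +0.4941 V.
Finally ΔG = −nFE = −(2)(96500 C/mol)(+0.4941 V) = −95.4 kJ/mol.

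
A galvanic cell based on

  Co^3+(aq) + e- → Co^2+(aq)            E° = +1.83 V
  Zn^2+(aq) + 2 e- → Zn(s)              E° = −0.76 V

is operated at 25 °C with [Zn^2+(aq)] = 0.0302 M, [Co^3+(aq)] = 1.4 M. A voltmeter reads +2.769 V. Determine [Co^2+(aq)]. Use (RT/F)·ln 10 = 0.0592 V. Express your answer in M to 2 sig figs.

0.0076 M

Co³⁺/Co²⁺ is the cathode (higher E°); E°cell = +1.83 − (−0.76) = +2.59 V with n = 2.
Rearranging E = E° − (0.0592/n)·log Q gives log Q = 2(+2.59 − (+2.769))/0.0592 = −6.047.
For 2 Co^3+(aq) + Zn(s) → 2 Co^2+(aq) + Zn^2+(aq), the reaction quotient is Q = ([Co^2+(aq)]^2·[Zn^2+(aq)]) / [Co^3+(aq)]^2.
Solving for the unknown gives log [Co^2+(aq)] = −2.117, so [Co^2+(aq)] ≈ 0.0076 M.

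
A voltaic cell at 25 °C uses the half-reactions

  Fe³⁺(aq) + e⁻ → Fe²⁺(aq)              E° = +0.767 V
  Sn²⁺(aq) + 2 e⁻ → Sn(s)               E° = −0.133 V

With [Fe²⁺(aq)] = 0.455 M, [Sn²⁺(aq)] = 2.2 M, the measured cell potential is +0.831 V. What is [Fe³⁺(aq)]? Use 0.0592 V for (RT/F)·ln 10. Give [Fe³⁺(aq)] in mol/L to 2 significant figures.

With Fe³⁺/Fe²⁺ at the cathode and Sn²⁺/Sn at the anode, E°cell = +0.767 − (−0.133) = +0.900 V (n = 2).
Since E = E° − (0.0592/n)·log Q, log Q = n(E° − E)/0.0592 = 2.331.
The balanced reaction is 2 Fe³⁺(aq) + Sn(s) → 2 Fe²⁺(aq) + Sn²⁺(aq), so Q = ([Fe²⁺(aq)]^2·[Sn²⁺(aq)]) / [Fe³⁺(aq)]^2.
Isolating [Fe³⁺(aq)] in Q = 10^{2.331} yields log [Fe³⁺(aq)] = −1.336, i.e. 0.046 M.

0.046 M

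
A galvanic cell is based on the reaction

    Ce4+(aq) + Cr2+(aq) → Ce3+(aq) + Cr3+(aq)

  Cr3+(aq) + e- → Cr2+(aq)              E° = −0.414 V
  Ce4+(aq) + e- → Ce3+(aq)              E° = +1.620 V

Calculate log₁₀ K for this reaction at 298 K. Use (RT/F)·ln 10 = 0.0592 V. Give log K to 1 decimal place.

log K = 34.4

The Ce⁴⁺/Ce³⁺ couple is reduced (cathode); E°cell = +1.620 − (−0.414) = +2.034 V with n = 1.
At equilibrium E = 0, so log K = nE°cell / 0.0592 = (1)(+2.034) / 0.0592 = 34.4.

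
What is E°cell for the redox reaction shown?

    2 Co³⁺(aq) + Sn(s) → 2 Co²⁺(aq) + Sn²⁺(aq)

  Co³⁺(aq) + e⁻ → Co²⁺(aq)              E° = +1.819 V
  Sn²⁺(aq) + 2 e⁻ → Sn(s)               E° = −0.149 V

+1.968 V

In the reaction as written, Co³⁺(aq) is reduced (cathode) and Sn²⁺(aq) is produced by oxidation at the anode.
E°cell = E°(cathode) − E°(anode) = +1.819 − (−0.149) = +1.968 V.
The positive value indicates the reaction is spontaneous as written.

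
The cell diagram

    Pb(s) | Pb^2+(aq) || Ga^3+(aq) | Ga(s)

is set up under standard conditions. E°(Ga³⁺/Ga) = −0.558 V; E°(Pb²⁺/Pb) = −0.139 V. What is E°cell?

−0.419 V

By convention the left-hand electrode in cell notation is the anode (oxidation) and the right-hand electrode is the cathode (reduction).
E°cell = E°(right) − E°(left) = −0.558 − (−0.139) = −0.419 V.
The negative sign shows that, as written, the cell would require an external voltage to drive the reaction.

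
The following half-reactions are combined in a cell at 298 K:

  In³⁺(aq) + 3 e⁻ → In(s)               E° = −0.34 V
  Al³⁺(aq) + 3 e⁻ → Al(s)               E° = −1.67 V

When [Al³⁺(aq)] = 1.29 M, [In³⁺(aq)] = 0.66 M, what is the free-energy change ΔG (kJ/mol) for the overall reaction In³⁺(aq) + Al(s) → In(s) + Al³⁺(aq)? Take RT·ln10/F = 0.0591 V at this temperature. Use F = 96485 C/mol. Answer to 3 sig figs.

E°cell = −0.34 − (−1.67) = +1.33 V; the balanced reaction transfers n = 3 electrons.
The reaction quotient is [Al³⁺(aq)] / [In³⁺(aq)] = 1.95; by Nernst, E = +1.33 − (0.0591/3)(0.291) = +1.3243 V.
ΔG = −nFE = −(3)(96485)(+1.3243) J/mol = −383 kJ/mol.

−383 kJ/mol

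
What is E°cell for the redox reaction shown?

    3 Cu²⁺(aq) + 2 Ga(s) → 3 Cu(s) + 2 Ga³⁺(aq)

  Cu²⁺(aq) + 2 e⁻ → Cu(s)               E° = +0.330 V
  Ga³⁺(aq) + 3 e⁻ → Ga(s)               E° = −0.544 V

+0.874 V

Cu²⁺(aq) gains electrons, so the Cu²⁺/Cu couple is the cathode; the Ga³⁺/Ga couple is the anode.
E°cell = E°(cathode) − E°(anode) = +0.330 − (−0.544) = +0.874 V.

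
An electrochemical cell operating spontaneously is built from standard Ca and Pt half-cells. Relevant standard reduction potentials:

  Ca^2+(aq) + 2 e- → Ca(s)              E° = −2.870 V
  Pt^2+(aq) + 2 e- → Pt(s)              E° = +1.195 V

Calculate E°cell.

Of the two couples in this cell, the one with the more positive reduction potential is reduced at the cathode: here that is Pt²⁺/Pt (+1.195 V); Ca²⁺/Ca (−2.870 V) is the anode.
E°cell = E°(cathode) − E°(anode) = +1.195 − (−2.870) = +4.065 V.

+4.065 V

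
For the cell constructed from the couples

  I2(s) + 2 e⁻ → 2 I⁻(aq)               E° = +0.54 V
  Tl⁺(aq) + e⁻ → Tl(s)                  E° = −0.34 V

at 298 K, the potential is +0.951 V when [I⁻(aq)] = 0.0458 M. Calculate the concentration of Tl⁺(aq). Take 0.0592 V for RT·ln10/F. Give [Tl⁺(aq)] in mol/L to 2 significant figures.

With I₂/I⁻ at the cathode and Tl⁺/Tl at the anode, E°cell = +0.54 − (−0.34) = +0.88 V (n = 2).
Rearranging E = E° − (0.0592/n)·log Q gives log Q = 2(+0.88 − (+0.951))/0.0592 = −2.399.
For I2(s) + 2 Tl(s) → 2 I⁻(aq) + 2 Tl⁺(aq), the reaction quotient is Q = [I⁻(aq)]^2·[Tl⁺(aq)]^2.
Solving for the unknown gives log [Tl⁺(aq)] = 0.140, so [Tl⁺(aq)] ≈ 1.4 M.

1.4 M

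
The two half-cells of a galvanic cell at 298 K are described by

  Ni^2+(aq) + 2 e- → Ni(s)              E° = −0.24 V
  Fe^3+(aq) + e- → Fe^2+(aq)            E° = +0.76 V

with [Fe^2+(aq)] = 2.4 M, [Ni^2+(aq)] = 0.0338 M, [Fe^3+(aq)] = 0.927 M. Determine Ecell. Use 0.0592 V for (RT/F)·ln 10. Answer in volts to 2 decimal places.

The Fe³⁺/Fe²⁺ couple has the more positive E°, so it is the cathode; Ni²⁺/Ni is the anode.
E°cell = +0.76 − (−0.24) = +1.00 V, with n = 2 electrons transferred.
Balancing gives 2 Fe^3+(aq) + Ni(s) → 2 Fe^2+(aq) + Ni^2+(aq); hence Q = ([Fe^2+(aq)]^2·[Ni^2+(aq)]) / [Fe^3+(aq)]^2 = 0.227 (log Q = −0.645).
E = E° − (0.0592/n)·log Q = +1.00 − (0.0592/2)(−0.645) = +1.02 V.

+1.02 V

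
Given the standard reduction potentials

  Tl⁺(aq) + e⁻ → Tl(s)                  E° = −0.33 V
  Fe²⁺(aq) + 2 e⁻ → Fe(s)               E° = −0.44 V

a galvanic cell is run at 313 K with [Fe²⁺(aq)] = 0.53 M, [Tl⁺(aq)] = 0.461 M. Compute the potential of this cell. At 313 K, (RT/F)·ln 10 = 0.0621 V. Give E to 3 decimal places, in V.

Since E°(Tl⁺/Tl) > E°(Fe²⁺/Fe), Tl⁺/Tl serves as the cathode.
E°cell = −0.33 − (−0.44) = +0.11 V, with n = 2 electrons transferred.
Balancing gives 2 Tl⁺(aq) + Fe(s) → 2 Tl(s) + Fe²⁺(aq); hence Q = [Fe²⁺(aq)] / [Tl⁺(aq)]^2 = 2.49 (log Q = 0.397).
E = E° − (0.0621/n)·log Q = +0.11 − (0.0621/2)(0.397) = +0.098 V.

+0.098 V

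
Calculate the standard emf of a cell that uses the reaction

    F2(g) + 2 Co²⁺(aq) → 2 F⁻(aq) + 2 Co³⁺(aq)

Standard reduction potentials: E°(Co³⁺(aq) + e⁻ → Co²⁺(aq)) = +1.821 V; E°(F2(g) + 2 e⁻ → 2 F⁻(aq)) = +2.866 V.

In the reaction as written, F2(g) is reduced (cathode) and Co³⁺(aq) is produced by oxidation at the anode.
E°cell = E°(cathode) − E°(anode) = +2.866 − (+1.821) = +1.045 V.
The positive value indicates the reaction is spontaneous as written.

+1.045 V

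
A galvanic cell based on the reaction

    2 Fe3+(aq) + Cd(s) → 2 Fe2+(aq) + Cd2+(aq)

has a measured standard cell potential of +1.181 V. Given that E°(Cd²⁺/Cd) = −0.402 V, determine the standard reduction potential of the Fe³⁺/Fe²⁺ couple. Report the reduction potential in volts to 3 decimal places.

+0.779 V

In the reaction as written the Fe³⁺/Fe²⁺ couple is reduced (cathode) and Cd²⁺/Cd is oxidized (anode), so E°cell = E°(Fe³⁺/Fe²⁺) − E°(Cd²⁺/Cd).
E°(Fe³⁺/Fe²⁺) = E°cell + E°(anode) = +1.181 + (−0.402) = +0.779 V.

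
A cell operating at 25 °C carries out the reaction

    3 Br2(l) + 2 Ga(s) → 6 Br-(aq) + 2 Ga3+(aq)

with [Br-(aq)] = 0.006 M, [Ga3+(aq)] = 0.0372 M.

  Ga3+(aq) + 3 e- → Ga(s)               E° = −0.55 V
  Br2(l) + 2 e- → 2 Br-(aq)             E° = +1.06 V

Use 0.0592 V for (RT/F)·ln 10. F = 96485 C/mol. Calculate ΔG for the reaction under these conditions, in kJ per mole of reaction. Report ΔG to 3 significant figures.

E°cell = +1.06 − (−0.55) = +1.61 V; the balanced reaction transfers n = 6 electrons.
The reaction quotient is [Br-(aq)]^6·[Ga3+(aq)]^2 = 6.46×10^−17; by Nernst, E = +1.61 − (0.0592/6)(−16.190) = +1.7697 V.
ΔG = −nFE = −(6)(96485)(+1.7697) J/mol = −1020 kJ/mol.

−1020 kJ/mol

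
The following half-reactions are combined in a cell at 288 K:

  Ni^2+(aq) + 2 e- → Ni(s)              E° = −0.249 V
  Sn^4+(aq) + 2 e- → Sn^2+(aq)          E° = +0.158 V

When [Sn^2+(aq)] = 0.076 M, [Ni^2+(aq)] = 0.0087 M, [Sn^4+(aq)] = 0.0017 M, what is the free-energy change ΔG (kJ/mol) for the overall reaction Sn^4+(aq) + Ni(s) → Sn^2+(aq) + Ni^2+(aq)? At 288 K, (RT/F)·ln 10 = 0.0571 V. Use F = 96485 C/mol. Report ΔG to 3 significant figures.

−80.8 kJ/mol

The standard cell potential is +0.158 − (−0.249) = +0.407 V, with n = 2 electrons in the balanced equation.
Q = ([Sn^2+(aq)]·[Ni^2+(aq)]) / [Sn^4+(aq)] = 0.389, so log Q = −0.410 and E = +0.407 − (0.0571/2)(−0.410) = +0.4187 V.
Finally ΔG = −nFE = −(2)(96485 C/mol)(+0.4187 V) = −80.8 kJ/mol.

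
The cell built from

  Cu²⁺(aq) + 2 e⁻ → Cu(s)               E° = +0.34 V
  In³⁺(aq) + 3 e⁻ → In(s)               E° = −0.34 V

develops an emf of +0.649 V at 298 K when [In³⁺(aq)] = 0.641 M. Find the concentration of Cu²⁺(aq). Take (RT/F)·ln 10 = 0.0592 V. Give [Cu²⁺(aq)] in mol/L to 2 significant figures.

Cu²⁺/Cu is the cathode (higher E°); E°cell = +0.34 − (−0.34) = +0.68 V with n = 6.
From the Nernst equation, log Q = n(E° − E)/0.0592 = 6·(+0.68 − (+0.649))/0.0592 = 3.142.
For 3 Cu²⁺(aq) + 2 In(s) → 3 Cu(s) + 2 In³⁺(aq), the reaction quotient is Q = [In³⁺(aq)]^2 / [Cu²⁺(aq)]^3.
Solving for the unknown gives log [Cu²⁺(aq)] = −1.176, so [Cu²⁺(aq)] ≈ 0.067 M.

0.067 M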